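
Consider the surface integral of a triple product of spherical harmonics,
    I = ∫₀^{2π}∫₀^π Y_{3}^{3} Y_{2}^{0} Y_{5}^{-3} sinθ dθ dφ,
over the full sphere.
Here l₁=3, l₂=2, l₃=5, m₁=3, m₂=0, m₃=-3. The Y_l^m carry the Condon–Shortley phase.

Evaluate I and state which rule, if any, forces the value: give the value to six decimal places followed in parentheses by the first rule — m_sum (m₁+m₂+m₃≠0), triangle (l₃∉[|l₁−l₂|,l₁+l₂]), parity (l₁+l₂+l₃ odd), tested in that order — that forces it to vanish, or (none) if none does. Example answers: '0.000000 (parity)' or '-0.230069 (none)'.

-0.126792 (none)

Rules hold: Σm=0, L=10 even, 1≤5≤5.
N = 7·5·11 = 385
Δ = 0!·6!·4!/11! = 1/2310
Racah Σ t=0..0: t=0:+1/144 = 1/144
⇒ 3j(3 2 5; 0 0 0)² = 10/231, sgn -1
Racah Σ t=0..0: t=0:+1/2880 = 1/2880
⇒ 3j(3 2 5; 3 0 -3)² = 2/165, sgn +1
4πI² = N·(3j₀)²·(3jₘ)² = 20/99
I = -1·√(0.20202/4π) = -0.12679218
No selection rule forces the value: the integral is nonzero (none).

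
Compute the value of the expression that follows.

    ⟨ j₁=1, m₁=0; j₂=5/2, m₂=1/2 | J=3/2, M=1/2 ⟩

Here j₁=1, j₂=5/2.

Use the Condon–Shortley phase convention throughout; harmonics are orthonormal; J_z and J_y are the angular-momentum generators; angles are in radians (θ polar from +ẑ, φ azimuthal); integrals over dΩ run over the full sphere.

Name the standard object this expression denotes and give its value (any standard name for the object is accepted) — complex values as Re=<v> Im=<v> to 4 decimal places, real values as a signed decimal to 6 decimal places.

Clebsch–Gordan coefficient, −√(2/5) ≈ -0.632456

This is a Clebsch–Gordan (vector-coupling) coefficient.
triangle: 2!*0!*3!/6! = 12/720
(j±m)!: 1!*1!*3!*2!*2!*1! = 24
prefactor² = (2J+1)*Δ*N² = 8/5
  k=1: −1/(1!*1!*0!*2!*0!*1!) = -1/2
Σ = -1/2  ⇒  CG² = 8/5*(-1/2)² = 2/5
CG = −√(2/5) = -0.632456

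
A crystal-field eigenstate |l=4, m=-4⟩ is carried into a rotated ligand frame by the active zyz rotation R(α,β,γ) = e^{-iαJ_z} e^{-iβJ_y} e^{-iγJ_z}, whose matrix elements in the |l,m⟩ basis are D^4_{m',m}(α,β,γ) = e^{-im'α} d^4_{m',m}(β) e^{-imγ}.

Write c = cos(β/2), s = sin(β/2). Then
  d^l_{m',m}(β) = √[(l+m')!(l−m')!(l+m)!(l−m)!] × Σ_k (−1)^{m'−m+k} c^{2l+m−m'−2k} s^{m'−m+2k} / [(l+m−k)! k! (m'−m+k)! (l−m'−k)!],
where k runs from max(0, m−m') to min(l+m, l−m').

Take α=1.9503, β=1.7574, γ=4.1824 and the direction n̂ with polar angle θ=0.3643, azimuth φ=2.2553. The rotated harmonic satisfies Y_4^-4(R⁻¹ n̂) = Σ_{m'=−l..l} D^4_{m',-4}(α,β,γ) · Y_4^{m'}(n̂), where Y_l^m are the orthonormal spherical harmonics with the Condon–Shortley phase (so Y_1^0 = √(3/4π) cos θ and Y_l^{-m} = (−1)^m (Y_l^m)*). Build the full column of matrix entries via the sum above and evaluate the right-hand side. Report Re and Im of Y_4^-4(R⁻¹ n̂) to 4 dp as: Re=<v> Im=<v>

Re=-0.0481 Im=-0.4172

Need the full column D^4_{m',-4} for m'=−4..4 at α=1.9503, β=1.7574, γ=4.1824.
cos(β/2)=0.638153, sin(β/2)=0.769910
d^4_{-4,-4}: single k=0 term ⇒ +0.027504;  D = +0.022670-0.015574i
d^4_{-3,-4}: single k=0 term ⇒ -0.093855;  D = +0.078022+0.052167i
d^4_{-2,-4}: single k=0 term ⇒ +0.211839;  D = -0.044128+0.207192i
d^4_{-1,-4}: single k=0 term ⇒ -0.361440;  D = -0.356251+0.061027i
d^4_{0,-4}: single k=0 term ⇒ +0.487536;  D = -0.254480-0.415851i
d^4_{1,-4}: single k=0 term ⇒ -0.526099;  D = +0.315083-0.421310i
d^4_{2,-4}: single k=0 term ⇒ +0.448815;  D = +0.433426+0.116522i
d^4_{3,-4}: single k=0 term ⇒ -0.289434;  D = +0.033750+0.287459i
d^4_{4,-4}: single k=0 term ⇒ +0.123458;  D = -0.108558+0.058796i
Y_4^{m'}(θ=0.3643,φ=2.2553) and Σ D·Y over m':
  (+0.0227-0.0156i)·(-0.0066-0.0028i)  (+0.0780+0.0522i)·(+0.0469-0.0246i)  (-0.0441+0.2072i)·(-0.0435+0.2127i)  (-0.3563+0.0610i)·(-0.3098-0.3796i)  (-0.2545-0.4159i)·(+0.3688+0.0000i)  (+0.3151-0.4213i)·(+0.3098-0.3796i)  (+0.4334+0.1165i)·(-0.0435-0.2127i)  (+0.0338+0.2875i)·(-0.0469-0.0246i)  (-0.1086+0.0588i)·(-0.0066+0.0028i)
Y_4^-4(R⁻¹ n̂) = -0.048070-0.417238i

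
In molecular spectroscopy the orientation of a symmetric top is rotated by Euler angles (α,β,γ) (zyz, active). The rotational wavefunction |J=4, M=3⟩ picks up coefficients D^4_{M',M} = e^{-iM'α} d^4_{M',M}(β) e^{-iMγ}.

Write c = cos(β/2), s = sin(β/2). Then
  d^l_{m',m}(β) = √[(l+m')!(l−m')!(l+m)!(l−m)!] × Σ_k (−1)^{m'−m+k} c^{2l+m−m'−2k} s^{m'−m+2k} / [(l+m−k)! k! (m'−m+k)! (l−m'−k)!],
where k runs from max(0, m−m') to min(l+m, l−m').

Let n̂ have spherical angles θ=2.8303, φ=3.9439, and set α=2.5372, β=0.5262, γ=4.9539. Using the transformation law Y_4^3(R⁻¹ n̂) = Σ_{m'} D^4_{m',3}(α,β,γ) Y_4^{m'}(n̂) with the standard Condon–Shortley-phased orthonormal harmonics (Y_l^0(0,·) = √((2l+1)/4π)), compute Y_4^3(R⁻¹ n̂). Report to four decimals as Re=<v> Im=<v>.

Re=0.1644 Im=-0.1441

Need the full column D^4_{m',3} for m'=−4..4 at α=2.5372, β=0.5262, γ=4.9539.
cos(β/2)=0.965588, sin(β/2)=0.260075
d^4_{-4,3}: single k=7 term ⇒ +0.000220;  D = +0.000000+0.000220i
d^4_{-3,3}: k∈[6..7] ⇒ +0.002020 -0.000021 = +0.001999;  D = +0.001135-0.001645i
d^4_{-2,3}: k∈[5..6] ⇒ +0.012024 -0.000291 = +0.011733;  D = -0.010971+0.004161i
d^4_{-1,3}: k∈[4..5] ⇒ +0.052612 -0.002290 = +0.050322;  D = +0.048857+0.012053i
d^4_{0,3}: k∈[3..4] ⇒ +0.174711 -0.012675 = +0.162037;  D = -0.107396-0.121334i
d^4_{1,3}: k∈[2..3] ⇒ +0.435131 -0.052612 = +0.382519;  D = +0.045846+0.379762i
d^4_{2,3}: k∈[1..2] ⇒ +0.761565 -0.165746 = +0.595820;  D = +0.277382-0.527314i
d^4_{3,3}: k∈[0..1] ⇒ +0.755677 -0.383750 = +0.371928;  D = -0.329528+0.172458i
d^4_{4,3}: single k=0 term ⇒ -0.575689;  D = -0.571393-0.070198i
Y_4^{m'}(θ=2.8303,φ=3.9439) and Σ D·Y over m':
  (+0.0000+0.0002i)·(-0.0039+0.0003i)  (+0.0011-0.0016i)·(-0.0254-0.0230i)  (-0.0110+0.0042i)·(-0.0057-0.1676i)  (+0.0489+0.0121i)·(+0.3205-0.3316i)  (-0.1074-0.1213i)·(+0.4819+0.0000i)  (+0.0458+0.3798i)·(-0.3205-0.3316i)  (+0.2774-0.5273i)·(-0.0057+0.1676i)  (-0.3295+0.1725i)·(+0.0254-0.0230i)  (-0.5714-0.0702i)·(-0.0039-0.0003i)
Y_4^3(R⁻¹ n̂) = +0.164403-0.144061i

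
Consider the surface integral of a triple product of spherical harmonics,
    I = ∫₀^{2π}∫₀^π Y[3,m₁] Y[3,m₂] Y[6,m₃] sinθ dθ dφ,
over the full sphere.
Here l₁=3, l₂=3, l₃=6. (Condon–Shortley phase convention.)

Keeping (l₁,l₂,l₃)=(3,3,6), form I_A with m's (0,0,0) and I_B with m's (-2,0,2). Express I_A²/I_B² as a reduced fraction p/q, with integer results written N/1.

25/14

Same 3,3,6: normalisation and zero-m 3j drop out of the ratio.
A: Δ: 0! 6! 6! / 13! → 1/12012; sum: t=0:+1/1296 = 1/1296; 3j²(3 3 6; 0 0 0) = Δ·Π!·Σ² = 100/3003  (sign +1)
B: Δ: 0! 6! 6! / 13! → 1/12012; sum: t=0:+1/4320 = 1/4320; 3j²(3 3 6; -2 0 2) = Δ·Π!·Σ² = 8/429  (sign +1)
I_A²/I_B² = (100/3003)/(8/429) = 25/14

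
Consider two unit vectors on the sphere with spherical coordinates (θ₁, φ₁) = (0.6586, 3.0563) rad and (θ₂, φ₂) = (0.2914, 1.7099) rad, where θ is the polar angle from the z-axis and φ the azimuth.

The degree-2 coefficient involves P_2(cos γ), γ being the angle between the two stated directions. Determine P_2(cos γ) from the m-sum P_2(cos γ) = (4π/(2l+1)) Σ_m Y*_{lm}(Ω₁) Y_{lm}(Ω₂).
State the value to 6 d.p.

Summing Y*_{l m}(θ₁,φ₁)·Y_{l m}(θ₂,φ₂) over m ∈ [−2, 2]; prefactor 4π/(2·2+1) = 2.513274:
  [-2]  conj(Y_{2,-2})(Ω₁) = 0.14258 - 0.02456j ; Y_{2,-2}(Ω₂) = -0.03066 + 0.00876j ; Δ = -0.00416 + 0.00200j
  [-1]  conj(Y_{2,-1})(Ω₁) = -0.37256 + 0.03185j ; Y_{2,-1}(Ω₂) = -0.02948 - 0.21054j ; Δ = 0.01769 + 0.07750j
  [+0]  conj(Y_{2,0})(Ω₁) = 0.27639 + 0.00000j ; Y_{2,0}(Ω₂) = 0.55269 + 0.00000j ; Δ = 0.15276 + 0.00000j
  [+1]  conj(Y_{2,1})(Ω₁) = 0.37256 + 0.03185j ; Y_{2,1}(Ω₂) = 0.02948 - 0.21054j ; Δ = 0.01769 - 0.07750j
  [+2]  conj(Y_{2,2})(Ω₁) = 0.14258 + 0.02456j ; Y_{2,2}(Ω₂) = -0.03066 - 0.00876j ; Δ = -0.00416 - 0.00200j
Σ over m = 0.17982 - 0.00000j; ×(4π/5) → 0.45194 - 0.00000j. Real part: 0.451939

0.451939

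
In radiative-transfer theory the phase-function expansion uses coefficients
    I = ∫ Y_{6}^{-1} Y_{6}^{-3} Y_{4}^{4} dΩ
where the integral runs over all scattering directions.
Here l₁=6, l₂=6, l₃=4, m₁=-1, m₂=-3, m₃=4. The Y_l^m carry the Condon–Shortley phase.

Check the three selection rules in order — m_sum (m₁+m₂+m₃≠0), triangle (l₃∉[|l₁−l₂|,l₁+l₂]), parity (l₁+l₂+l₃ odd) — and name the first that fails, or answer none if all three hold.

none

azimuthal sum: -1 − 3 + 4 = 0  ✓
0 ≤ 4 ≤ 12 (triangle on l)  ✓
L = 6 + 6 + 4 = 16 (even)  ✓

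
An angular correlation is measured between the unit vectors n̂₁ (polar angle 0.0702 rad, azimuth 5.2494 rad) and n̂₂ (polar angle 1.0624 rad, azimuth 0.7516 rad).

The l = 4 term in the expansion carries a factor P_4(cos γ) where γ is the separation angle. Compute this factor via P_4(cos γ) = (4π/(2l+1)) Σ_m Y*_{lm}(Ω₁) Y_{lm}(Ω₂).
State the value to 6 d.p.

Summing Y*_{l m}(θ₁,φ₁)·Y_{l m}(θ₂,φ₂) over m ∈ [−4, 4]; prefactor 4π/(2·4+1) = 1.396263:
  m=-4: Y*=(-0.000006, 0.000009)  Y=(-0.255310, -0.034728)  product (0.000002, -0.000002)
  m=-3: Y*=(-0.000431, -0.000017)  Y=(-0.256624, -0.314759)  product (0.000105, 0.000140)
  m=-2: Y*=(-0.004679, -0.008632)  Y=(0.011356, -0.167745)  product (-0.001501, 0.000687)
  m=-1: Y*=(0.067152, -0.112790)  Y=(-0.197135, 0.184240)  product (0.007542, 0.034607)
  m=+0: Y*=(0.825556, -0.000000)  Y=(-0.226745, 0.000000)  product (-0.187191, 0.000000)
  m=+1: Y*=(-0.067152, -0.112790)  Y=(0.197135, 0.184240)  product (0.007542, -0.034607)
  m=+2: Y*=(-0.004679, 0.008632)  Y=(0.011356, 0.167745)  product (-0.001501, -0.000687)
  m=+3: Y*=(0.000431, -0.000017)  Y=(0.256624, -0.314759)  product (0.000105, -0.000140)
  m=+4: Y*=(-0.000006, -0.000009)  Y=(-0.255310, 0.034728)  product (0.000002, 0.000002)
Total Σ_m = (-0.174894, 0.000000). Multiply by 1.396263: (-0.244198, 0.000000). P_4(cos γ) = -0.244198

-0.244198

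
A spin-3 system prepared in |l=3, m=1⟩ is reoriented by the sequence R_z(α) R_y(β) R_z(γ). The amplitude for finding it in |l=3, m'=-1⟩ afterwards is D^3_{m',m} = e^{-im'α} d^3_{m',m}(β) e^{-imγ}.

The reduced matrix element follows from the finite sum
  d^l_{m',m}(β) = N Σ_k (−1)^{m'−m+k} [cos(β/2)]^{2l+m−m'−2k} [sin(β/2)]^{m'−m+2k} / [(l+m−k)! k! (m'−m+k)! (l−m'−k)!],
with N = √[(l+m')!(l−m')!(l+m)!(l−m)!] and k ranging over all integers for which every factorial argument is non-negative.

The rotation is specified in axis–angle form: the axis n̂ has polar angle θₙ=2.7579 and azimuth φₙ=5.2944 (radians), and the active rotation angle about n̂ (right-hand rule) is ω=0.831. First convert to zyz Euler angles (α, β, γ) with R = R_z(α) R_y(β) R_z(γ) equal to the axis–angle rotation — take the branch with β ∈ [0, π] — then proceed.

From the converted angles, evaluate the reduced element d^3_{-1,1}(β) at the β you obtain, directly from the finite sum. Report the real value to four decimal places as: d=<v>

Axis–angle → zyz. n̂ = (sinθₙcosφₙ, sinθₙsinφₙ, cosθₙ) = (+0.205780, -0.312714, -0.927289), ω = 0.8310.
R = I cosω + sinω [n̂]ₓ + (1−cosω) n̂n̂ᵀ gives
  R = [+0.687936, +0.663931, -0.293153; -0.705870, +0.706004, -0.057498; +0.168792, +0.246483, +0.954335]
β = atan2(√(R₁₃²+R₂₃²), R₃₃) = 0.303371; α = atan2(R₂₃, R₁₃) mod 2π = 3.335271; γ = atan2(R₃₂, −R₃₁) mod 2π = 2.171249
d^3_{-1,1}(β=0.3034) via the finite sum:
c=cos(0.303371/2)=0.988518, s=sin(0.303371/2)=0.151104; N=√[2·24·24·2]=48.000000
k: max(0,(1)−(-1))=2 … min(3+(1),3−(-1))=4
  k=2: (−1)^0·48.0000/(8)·0.9885^4·0.1511^2 = +0.130811
  k=3: (−1)^1·48.0000/(6)·0.9885^2·0.1511^4 = -0.004075
  k=4: (−1)^2·48.0000/(48)·0.9885^0·0.1511^6 = +0.000012
d^3_{-1,1}(0.3034) = +0.130811 -0.004075 +0.000012 = +0.126747

d=0.1267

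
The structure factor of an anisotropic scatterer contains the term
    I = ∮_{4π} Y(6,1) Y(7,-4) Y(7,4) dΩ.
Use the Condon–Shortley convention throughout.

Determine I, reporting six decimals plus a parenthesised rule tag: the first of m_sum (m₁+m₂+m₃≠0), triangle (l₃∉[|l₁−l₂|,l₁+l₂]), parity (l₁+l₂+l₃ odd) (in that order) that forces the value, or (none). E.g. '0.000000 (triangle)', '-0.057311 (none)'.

1 − 4 + 4 = 1 ≠ 0: azimuthal integral kills it; I = 0

0.000000 (m_sum)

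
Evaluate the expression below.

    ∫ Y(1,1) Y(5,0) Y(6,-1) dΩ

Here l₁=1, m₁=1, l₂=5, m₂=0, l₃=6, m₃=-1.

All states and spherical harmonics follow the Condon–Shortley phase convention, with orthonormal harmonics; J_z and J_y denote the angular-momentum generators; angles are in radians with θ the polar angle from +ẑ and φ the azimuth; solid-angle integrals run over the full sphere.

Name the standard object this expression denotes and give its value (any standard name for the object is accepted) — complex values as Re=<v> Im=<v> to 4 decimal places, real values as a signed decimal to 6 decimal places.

Gaunt coefficient, -0.187239

This is a Gaunt coefficient — the integral of a triple product of spherical harmonics over the sphere.
m-sum 0 ✓  L=12 even ✓  4≤6≤6 ✓
Π(2lᵢ+1) = 3×11×13 = 429
triangle coeff Δ(1,5,6) = 1/858
Σ_t [0,0]: t=0:+1/14400 = 1/14400
(3j)²=6/143 [(1 5 6; 0 0 0)], sign=+1
Σ_t [0,0]: t=0:+1/28800 = 1/28800
(3j)²=7/286 [(1 5 6; 1 0 -1)], sign=-1
⇒ 4πI² = 63/143
I = (-1)√(63/143/(4π)) = -0.18723944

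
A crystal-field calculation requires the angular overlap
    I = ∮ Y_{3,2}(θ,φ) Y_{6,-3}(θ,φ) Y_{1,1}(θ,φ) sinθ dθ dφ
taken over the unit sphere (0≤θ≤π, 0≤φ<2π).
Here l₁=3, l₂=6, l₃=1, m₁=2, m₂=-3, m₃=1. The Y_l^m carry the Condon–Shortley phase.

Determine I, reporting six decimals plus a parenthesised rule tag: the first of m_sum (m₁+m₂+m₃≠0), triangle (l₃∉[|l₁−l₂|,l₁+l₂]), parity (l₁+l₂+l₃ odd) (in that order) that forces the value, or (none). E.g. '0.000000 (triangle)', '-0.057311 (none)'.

0.000000 (triangle)

|3−6|≤1≤3+6 violated ⇒ I = 0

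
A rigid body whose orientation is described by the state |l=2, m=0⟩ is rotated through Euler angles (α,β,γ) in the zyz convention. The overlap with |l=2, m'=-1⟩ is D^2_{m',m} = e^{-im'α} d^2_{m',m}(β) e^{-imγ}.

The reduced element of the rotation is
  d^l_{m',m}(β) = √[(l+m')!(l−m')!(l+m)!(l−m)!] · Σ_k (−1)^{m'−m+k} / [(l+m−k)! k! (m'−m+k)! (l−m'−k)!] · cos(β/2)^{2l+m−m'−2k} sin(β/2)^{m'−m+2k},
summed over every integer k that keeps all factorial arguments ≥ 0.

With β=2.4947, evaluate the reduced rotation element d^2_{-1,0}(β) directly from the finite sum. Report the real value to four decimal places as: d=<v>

d^2_{-1,0}(β=2.4947) via the finite sum:
Half-angle: c=0.317836, s=0.948146. N=√(1·6·2·2)=4.898979
Admissible k: 1..2 (factorial args all ≥0)
  k=1: (−1)^0·4.8990/(2)·0.3178^3·0.9481^1 = +0.074569
  k=2: (−1)^1·4.8990/(2)·0.3178^1·0.9481^3 = -0.663596
d^2_{-1,0}(2.4947) = +0.074569 -0.663596 = -0.589027

d=-0.5890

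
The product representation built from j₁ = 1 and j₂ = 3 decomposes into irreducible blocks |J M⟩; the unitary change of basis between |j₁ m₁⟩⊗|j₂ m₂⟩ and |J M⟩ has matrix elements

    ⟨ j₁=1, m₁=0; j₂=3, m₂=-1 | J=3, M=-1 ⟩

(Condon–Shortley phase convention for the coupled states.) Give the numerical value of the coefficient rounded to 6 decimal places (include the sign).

+√(1/12) = +0.288675

√[7·1!1!5!/8! · 1!1!2!4!2!4!] = √(48)
  +(−1)^0/∏(0,1,1,2,0,3)! = 1/12  (running 1/12)
  +(−1)^1/∏(1,0,0,1,1,4)! = -1/24  (running 1/24)
⟨..|..⟩ = √(48)·(1/24) = +0.288675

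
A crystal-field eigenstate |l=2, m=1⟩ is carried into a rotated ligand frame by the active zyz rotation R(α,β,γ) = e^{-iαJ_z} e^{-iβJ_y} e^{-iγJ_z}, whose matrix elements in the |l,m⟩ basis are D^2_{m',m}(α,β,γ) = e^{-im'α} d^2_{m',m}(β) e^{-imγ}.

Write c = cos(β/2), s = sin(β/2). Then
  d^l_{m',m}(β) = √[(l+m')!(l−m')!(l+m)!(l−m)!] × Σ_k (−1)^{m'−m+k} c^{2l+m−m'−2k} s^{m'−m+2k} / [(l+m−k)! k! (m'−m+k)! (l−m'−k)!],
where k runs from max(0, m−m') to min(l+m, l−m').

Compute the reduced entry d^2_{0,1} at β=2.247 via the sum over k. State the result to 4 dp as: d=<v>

d=-0.5978

d^2_{0,1}(β=2.2470) via the finite sum:
c=cos(2.247000/2)=0.432529, s=sin(2.247000/2)=0.901620; N=√[2·2·6·1]=4.898979
Admissible k: 1..2 (factorial args all ≥0)
  k=1: (−1)^0·4.8990/(2)·0.4325^3·0.9016^1 = +0.178709
  k=2: (−1)^1·4.8990/(2)·0.4325^1·0.9016^3 = -0.776536
d^2_{0,1}(2.2470) = +0.178709 -0.776536 = -0.597827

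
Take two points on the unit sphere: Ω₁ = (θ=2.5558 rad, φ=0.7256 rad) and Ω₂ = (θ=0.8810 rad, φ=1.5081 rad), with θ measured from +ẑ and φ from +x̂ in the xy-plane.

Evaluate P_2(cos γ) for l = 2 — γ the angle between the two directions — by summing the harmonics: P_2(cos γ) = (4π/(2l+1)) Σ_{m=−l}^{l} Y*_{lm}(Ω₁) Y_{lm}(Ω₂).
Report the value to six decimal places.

-0.422125

Addition theorem: P_2(cos γ) = (4π/5) Σ_m Y*_{lm}(Ω₁) Y_{lm}(Ω₂), m = −2…2:
  m=-2: (0.01409 + 0.11722j) × (-0.22804 - 0.02874j) = 0.00016 - 0.02714j  (running Σ = 0.00016 - 0.02714j)
  m=-1: (-0.26625 - 0.23617j) × (0.02376 - 0.37849j) = -0.09571 + 0.09516j  (running Σ = -0.09556 + 0.06803j)
  m=0: (0.34158 + 0.00000j) × (0.06779 + 0.00000j) = 0.02316 + 0.00000j  (running Σ = -0.07240 + 0.06803j)
  m=1: (0.26625 - 0.23617j) × (-0.02376 - 0.37849j) = -0.09571 - 0.09516j  (running Σ = -0.16812 - 0.02714j)
  m=2: (0.01409 - 0.11722j) × (-0.22804 + 0.02874j) = 0.00016 + 0.02714j  (running Σ = -0.16796 - 0.00000j)
Accumulated sum -0.16796 - 0.00000j; after 4π/(2l+1) scaling, -0.42213 - 0.00000j ⇒ P_2 = -0.422125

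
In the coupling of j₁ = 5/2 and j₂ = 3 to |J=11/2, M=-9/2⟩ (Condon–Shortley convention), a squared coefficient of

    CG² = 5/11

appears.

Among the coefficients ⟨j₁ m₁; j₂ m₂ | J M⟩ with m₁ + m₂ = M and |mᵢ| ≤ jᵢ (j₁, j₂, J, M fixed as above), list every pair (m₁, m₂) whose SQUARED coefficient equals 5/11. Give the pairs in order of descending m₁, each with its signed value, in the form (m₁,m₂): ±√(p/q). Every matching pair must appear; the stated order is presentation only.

(-3/2,-3): +√(5/11)

Admissible pairs with m₁+m₂ = M = -9/2: (-5/2,-2), (-3/2,-3)
  (m₁,m₂)=(-3/2,-3): CG² = 5/11, CG = +√(5/11)   ← matches the target
  (m₁,m₂)=(-5/2,-2): CG² = 6/11, CG = +√(6/11)
Pairs with CG² = 5/11: (-3/2,-3): +√(5/11)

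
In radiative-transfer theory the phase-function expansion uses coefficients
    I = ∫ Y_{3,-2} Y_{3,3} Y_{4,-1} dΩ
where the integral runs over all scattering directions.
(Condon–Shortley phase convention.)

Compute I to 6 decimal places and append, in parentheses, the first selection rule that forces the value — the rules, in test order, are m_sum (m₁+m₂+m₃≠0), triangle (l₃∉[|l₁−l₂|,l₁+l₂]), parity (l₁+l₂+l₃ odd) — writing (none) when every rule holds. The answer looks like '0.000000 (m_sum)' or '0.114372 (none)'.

0.140463 (none)

Rules hold: Σm=0, L=10 even, 0≤4≤6.
N = 7·7·9 = 441
Δ = 2!·4!·4!/11! = 1/34650
Racah Σ t=0..2: t=0:+1/72 t=1:−1/16 t=2:+1/72 = -5/144
⇒ 3j(3 3 4; 0 0 0)² = 2/77, sgn -1
Racah Σ t=2..2: t=2:+1/288 = 1/288
⇒ 3j(3 3 4; -2 3 -1)² = 5/231, sgn -1
4πI² = N·(3j₀)²·(3jₘ)² = 30/121
I = +1·√(0.247934/4π) = 0.14046335
No selection rule forces the value: the integral is nonzero (none).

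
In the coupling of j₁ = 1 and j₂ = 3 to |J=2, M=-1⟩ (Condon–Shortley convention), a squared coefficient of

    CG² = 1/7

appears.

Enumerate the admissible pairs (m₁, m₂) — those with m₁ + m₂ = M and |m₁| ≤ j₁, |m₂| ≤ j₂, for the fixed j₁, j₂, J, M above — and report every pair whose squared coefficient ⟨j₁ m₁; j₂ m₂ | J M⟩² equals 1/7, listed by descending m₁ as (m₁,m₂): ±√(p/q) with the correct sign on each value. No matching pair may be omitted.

Admissible pairs with m₁+m₂ = M = -1: (-1,0), (0,-1), (1,-2)
  (m₁,m₂)=(1,-2): CG² = 10/21, CG = +√(10/21)
  (m₁,m₂)=(0,-1): CG² = 8/21, CG = −√(8/21)
  (m₁,m₂)=(-1,0): CG² = 1/7, CG = +√(1/7)   ← matches the target
Pairs with CG² = 1/7: (-1,0): +√(1/7)

(-1,0): +√(1/7)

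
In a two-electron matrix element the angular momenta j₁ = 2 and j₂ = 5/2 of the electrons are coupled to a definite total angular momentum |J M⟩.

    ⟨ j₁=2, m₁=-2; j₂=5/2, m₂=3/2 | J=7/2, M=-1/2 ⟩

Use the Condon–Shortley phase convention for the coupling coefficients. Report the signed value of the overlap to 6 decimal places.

j₁+j₂−J=1  J+j₁−j₂=3  J−j₁+j₂=4  j₁+j₂+J+1=9
(j₁±m₁, j₂±m₂, J±M) = (0,4,4,1,3,4)
P² = 9216/35
sum k=1..1:
  [1] −1/36 = -1/36
S = -1/36
C² = P²·S² = 64/315 ; C = -0.450749

−√(64/315) ≈ -0.450749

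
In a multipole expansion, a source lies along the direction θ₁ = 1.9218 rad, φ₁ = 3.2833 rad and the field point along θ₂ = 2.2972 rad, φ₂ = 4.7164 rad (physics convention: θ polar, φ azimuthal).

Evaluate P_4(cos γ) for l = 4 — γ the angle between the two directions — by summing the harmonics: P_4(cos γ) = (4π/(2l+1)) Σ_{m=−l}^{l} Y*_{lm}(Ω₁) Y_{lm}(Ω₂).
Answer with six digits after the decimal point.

0.028213

Expand P_4 via completeness: Σ_{m} conj(Y_{4,m}) at Ω₁ times Y_{4,m} at Ω₂ —
  m=-4: (0.29027 + 0.18476j) × (0.13819 - 0.00222j) = 0.04052 + 0.02489j  (running Σ = 0.04052 + 0.02489j)
  m=-3: (0.32464 + 0.14697j) × (0.00418 + 0.34730j) = -0.04969 + 0.11336j  (running Σ = -0.00916 + 0.13825j)
  m=-2: (-0.04883 - 0.01422j) × (-0.39034 + 0.00313j) = 0.01910 + 0.00540j  (running Σ = 0.00994 + 0.14365j)
  m=-1: (-0.32851 - 0.04687j) × (-0.00008 - 0.02067j) = -0.00094 + 0.00679j  (running Σ = 0.00900 + 0.15044j)
  m=0: (-0.00609 + 0.00000j) × (-0.36211 + 0.00000j) = 0.00221 + 0.00000j  (running Σ = 0.01121 + 0.15044j)
  m=1: (0.32851 - 0.04687j) × (0.00008 - 0.02067j) = -0.00094 - 0.00679j  (running Σ = 0.01026 + 0.14365j)
  m=2: (-0.04883 + 0.01422j) × (-0.39034 - 0.00313j) = 0.01910 - 0.00540j  (running Σ = 0.02937 + 0.13825j)
  m=3: (-0.32464 + 0.14697j) × (-0.00418 + 0.34730j) = -0.04969 - 0.11336j  (running Σ = -0.02032 + 0.02489j)
  m=4: (0.29027 - 0.18476j) × (0.13819 + 0.00222j) = 0.04052 - 0.02489j  (running Σ = 0.02021 - 0.00000j)
Accumulated sum 0.02021 - 0.00000j; after 4π/(2l+1) scaling, 0.02821 - 0.00000j ⇒ P_4 = 0.028213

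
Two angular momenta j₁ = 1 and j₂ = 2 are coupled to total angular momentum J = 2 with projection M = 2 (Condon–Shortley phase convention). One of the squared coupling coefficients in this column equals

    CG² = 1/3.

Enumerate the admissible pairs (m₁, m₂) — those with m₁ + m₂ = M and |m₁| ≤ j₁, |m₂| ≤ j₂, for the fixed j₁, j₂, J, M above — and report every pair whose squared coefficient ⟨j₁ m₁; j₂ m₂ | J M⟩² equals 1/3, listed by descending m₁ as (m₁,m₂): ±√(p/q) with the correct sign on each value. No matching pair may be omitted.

Admissible pairs with m₁+m₂ = M = 2: (0,2), (1,1)
  (m₁,m₂)=(1,1): CG² = 1/3, CG = +√(1/3)   ← matches the target
  (m₁,m₂)=(0,2): CG² = 2/3, CG = −√(2/3)
Pairs with CG² = 1/3: (1,1): +√(1/3)

(1,1): +√(1/3)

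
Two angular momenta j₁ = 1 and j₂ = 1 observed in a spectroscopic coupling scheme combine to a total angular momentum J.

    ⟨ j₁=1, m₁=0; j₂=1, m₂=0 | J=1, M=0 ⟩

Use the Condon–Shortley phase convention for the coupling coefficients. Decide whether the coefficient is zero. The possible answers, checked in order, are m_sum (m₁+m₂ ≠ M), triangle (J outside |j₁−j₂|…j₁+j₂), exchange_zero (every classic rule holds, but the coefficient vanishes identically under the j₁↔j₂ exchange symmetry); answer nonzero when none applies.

exchange_zero

m-sum: m₁+m₂ = 0+0 = 0, M = 0  ✓
triangle: |j₁−j₂| = 0 ≤ J = 1 ≤ j₁+j₂ = 2  ✓
exchange: j₁=j₂ and m₁=m₂, and (−1)^(j₁+j₂−J) = (−1)^1 = −1 forces ⟨j₁m₁;j₂m₂|JM⟩ = −⟨j₂m₂;j₁m₁|JM⟩ = −⟨j₁m₁;j₂m₂|JM⟩ ⇒ the coefficient vanishes identically
Racah sum check: Σ_k collapses to 0 ⇒ CG = 0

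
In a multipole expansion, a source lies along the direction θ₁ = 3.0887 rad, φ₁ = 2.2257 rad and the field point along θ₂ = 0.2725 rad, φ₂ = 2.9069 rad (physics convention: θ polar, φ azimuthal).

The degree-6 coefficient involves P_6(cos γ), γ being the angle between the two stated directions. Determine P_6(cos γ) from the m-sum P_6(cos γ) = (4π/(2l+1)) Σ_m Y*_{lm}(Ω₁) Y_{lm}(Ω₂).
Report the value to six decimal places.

Expand P_6 via completeness: Σ_{m} conj(Y_{6,m}) at Ω₁ times Y_{6,m} at Ω₂ —
  [-6]  conj(Y_{6,-6})(Ω₁) = (0.000000, 0.000000) ; Y_{6,-6}(Ω₂) = (0.000030, 0.000181) ; Δ = (-0.000000, 0.000000)
  [-5]  conj(Y_{6,-5})(Ω₁) = (-0.000000, 0.000001) ; Y_{6,-5}(Ω₂) = (-0.000881, -0.002099) ; Δ = (0.000000, -0.000000)
  [-4]  conj(Y_{6,-4})(Ω₁) = (-0.000024, 0.000014) ; Y_{6,-4}(Ω₂) = (0.010178, 0.013901) ; Δ = (-0.000000, -0.000000)
  [-3]  conj(Y_{6,-3})(Ω₁) = (-0.000707, -0.000294) ; Y_{6,-3}(Ω₂) = (-0.067150, -0.057030) ; Δ = (0.000031, 0.000060)
  [-2]  conj(Y_{6,-2})(Ω₁) = (-0.003727, -0.013954) ; Y_{6,-2}(Ω₂) = (0.267136, 0.135489) ; Δ = (0.000895, -0.004233)
  [-1]  conj(Y_{6,-1})(Ω₁) = (0.104650, -0.136268) ; Y_{6,-1}(Ω₂) = (-0.578029, -0.138206) ; Δ = (-0.079324, 0.064304)
  [+0]  conj(Y_{6,0})(Ω₁) = (0.987445, -0.000000) ; Y_{6,0}(Ω₂) = (0.364014, 0.000000) ; Δ = (0.359444, 0.000000)
  [+1]  conj(Y_{6,1})(Ω₁) = (-0.104650, -0.136268) ; Y_{6,1}(Ω₂) = (0.578029, -0.138206) ; Δ = (-0.079324, -0.064304)
  [+2]  conj(Y_{6,2})(Ω₁) = (-0.003727, 0.013954) ; Y_{6,2}(Ω₂) = (0.267136, -0.135489) ; Δ = (0.000895, 0.004233)
  [+3]  conj(Y_{6,3})(Ω₁) = (0.000707, -0.000294) ; Y_{6,3}(Ω₂) = (0.067150, -0.057030) ; Δ = (0.000031, -0.000060)
  [+4]  conj(Y_{6,4})(Ω₁) = (-0.000024, -0.000014) ; Y_{6,4}(Ω₂) = (0.010178, -0.013901) ; Δ = (-0.000000, 0.000000)
  [+5]  conj(Y_{6,5})(Ω₁) = (0.000000, 0.000001) ; Y_{6,5}(Ω₂) = (0.000881, -0.002099) ; Δ = (0.000000, 0.000000)
  [+6]  conj(Y_{6,6})(Ω₁) = (0.000000, -0.000000) ; Y_{6,6}(Ω₂) = (0.000030, -0.000181) ; Δ = (-0.000000, -0.000000)
Accumulated sum (0.202647, 0.000000); after 4π/(2l+1) scaling, (0.195888, 0.000000) ⇒ P_6 = 0.195888

0.195888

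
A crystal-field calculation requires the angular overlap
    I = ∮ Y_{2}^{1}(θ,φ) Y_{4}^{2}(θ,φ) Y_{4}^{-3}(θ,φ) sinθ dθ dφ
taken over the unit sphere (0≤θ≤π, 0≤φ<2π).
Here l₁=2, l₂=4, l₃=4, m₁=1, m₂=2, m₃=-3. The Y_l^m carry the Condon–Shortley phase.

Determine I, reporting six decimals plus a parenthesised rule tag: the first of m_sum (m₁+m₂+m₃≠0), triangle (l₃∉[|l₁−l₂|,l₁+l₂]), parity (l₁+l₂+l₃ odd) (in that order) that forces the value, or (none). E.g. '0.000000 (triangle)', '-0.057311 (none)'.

m-sum 0 ✓  L=10 even ✓  2≤4≤6 ✓
Π(2lᵢ+1) = 5×9×9 = 405
triangle coeff Δ(2,4,4) = 1/13860
Σ_t [0,2]: t=0:+1/192 t=1:−1/36 t=2:+1/192 = -5/288
(3j)²=20/693 [(2 4 4; 0 0 0)], sign=-1
Σ_t [0,1]: t=0:+1/1440 t=1:−1/240 = -1/288
(3j)²=5/132 [(2 4 4; 1 2 -3)], sign=+1
⇒ 4πI² = 375/847
I = (-1)√(375/847/(4π)) = -0.18770204
No selection rule forces the value: the integral is nonzero (none).

-0.187702 (none)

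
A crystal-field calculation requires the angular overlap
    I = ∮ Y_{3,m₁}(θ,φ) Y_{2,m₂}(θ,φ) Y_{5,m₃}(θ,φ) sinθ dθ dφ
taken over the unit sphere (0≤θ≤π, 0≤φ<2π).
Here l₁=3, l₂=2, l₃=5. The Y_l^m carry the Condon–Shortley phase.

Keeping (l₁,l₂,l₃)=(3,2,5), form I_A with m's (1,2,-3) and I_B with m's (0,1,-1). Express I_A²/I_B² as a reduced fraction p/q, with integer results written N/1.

Shared (l₁,l₂,l₃)=(3,2,5): N and (l;000)² cancel in I_A²/I_B².
A: Δ = 0!·6!·4!/11! = 1/2310; Racah Σ t=0..0: t=0:+1/1152 = 1/1152; ⇒ 3j(3 2 5; 1 2 -3)² = 1/33, sgn +1
B: Δ = 0!·6!·4!/11! = 1/2310; Racah Σ t=0..0: t=0:+1/216 = 1/216; ⇒ 3j(3 2 5; 0 1 -1)² = 8/231, sgn +1
I_A²/I_B² = (1/33)/(8/231) = 7/8

7/8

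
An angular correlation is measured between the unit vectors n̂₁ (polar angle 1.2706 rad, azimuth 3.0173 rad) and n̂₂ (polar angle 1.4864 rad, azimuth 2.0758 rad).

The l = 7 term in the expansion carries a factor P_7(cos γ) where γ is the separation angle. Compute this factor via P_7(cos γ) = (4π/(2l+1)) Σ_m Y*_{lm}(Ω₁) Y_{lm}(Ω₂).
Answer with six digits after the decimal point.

0.322980

Addition theorem: P_7(cos γ) = (4π/15) Σ_m Y*_{lm}(Ω₁) Y_{lm}(Ω₂), m = −7…7:
  term(m=-7) = (0.168748, 0.053556)   from Y*(Ω₁)=(-0.234063, 0.277468), Y(Ω₂)=(-0.186971, -0.450451)
  term(m=-6) = (0.052287, -0.038459)   from Y*(Ω₁)=(0.308850, -0.285285), Y(Ω₂)=(0.153418, 0.017188)
  term(m=-5) = (0.000064, 0.013060)   from Y*(Ω₁)=(-0.032456, 0.023242), Y(Ω₂)=(0.189172, -0.266909)
  term(m=-4) = (-0.048441, -0.034906)   from Y*(Ω₁)=(-0.295951, 0.160593), Y(Ω₂)=(0.077004, 0.159730)
  term(m=-3) = (0.042715, -0.014018)   from Y*(Ω₁)=(0.150696, -0.058949), Y(Ω₂)=(0.277393, 0.015491)
  term(m=-2) = (-0.015642, 0.048462)   from Y*(Ω₁)=(0.264961, -0.067257), Y(Ω₂)=(-0.099077, 0.157754)
  term(m=-1) = (-0.030729, -0.042208)   from Y*(Ω₁)=(-0.200212, 0.025014), Y(Ω₂)=(0.125190, 0.226459)
  term(m=+0) = (0.047525, 0.000000)   from Y*(Ω₁)=(-0.251746, -0.000000), Y(Ω₂)=(-0.188780, 0.000000)
  term(m=+1) = (-0.030729, 0.042208)   from Y*(Ω₁)=(0.200212, 0.025014), Y(Ω₂)=(-0.125190, 0.226459)
  term(m=+2) = (-0.015642, -0.048462)   from Y*(Ω₁)=(0.264961, 0.067257), Y(Ω₂)=(-0.099077, -0.157754)
  term(m=+3) = (0.042715, 0.014018)   from Y*(Ω₁)=(-0.150696, -0.058949), Y(Ω₂)=(-0.277393, 0.015491)
  term(m=+4) = (-0.048441, 0.034906)   from Y*(Ω₁)=(-0.295951, -0.160593), Y(Ω₂)=(0.077004, -0.159730)
  term(m=+5) = (0.000064, -0.013060)   from Y*(Ω₁)=(0.032456, 0.023242), Y(Ω₂)=(-0.189172, -0.266909)
  term(m=+6) = (0.052287, 0.038459)   from Y*(Ω₁)=(0.308850, 0.285285), Y(Ω₂)=(0.153418, -0.017188)
  term(m=+7) = (0.168748, -0.053556)   from Y*(Ω₁)=(0.234063, 0.277468), Y(Ω₂)=(0.186971, -0.450451)
Accumulated sum (0.385529, 0.000000); after 4π/(2l+1) scaling, (0.322980, 0.000000) ⇒ P_7 = 0.322980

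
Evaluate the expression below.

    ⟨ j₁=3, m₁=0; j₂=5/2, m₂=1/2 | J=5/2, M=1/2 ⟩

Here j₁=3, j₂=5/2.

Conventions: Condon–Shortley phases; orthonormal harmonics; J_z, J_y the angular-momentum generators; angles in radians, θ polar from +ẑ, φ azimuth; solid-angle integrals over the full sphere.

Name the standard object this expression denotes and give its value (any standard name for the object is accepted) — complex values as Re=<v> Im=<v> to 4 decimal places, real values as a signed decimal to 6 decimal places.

Clebsch–Gordan coefficient, +√(8/105) ≈ +0.276026

This is a Clebsch–Gordan (vector-coupling) coefficient.
j₁+j₂−J=3  J+j₁−j₂=3  J−j₁+j₂=2  j₁+j₂+J+1=9
(j₁±m₁, j₂±m₂, J±M) = (3,3,3,2,3,2)
P² = 216/35
sum k=1..3:
  [1] −1/8 = -1/8
  [2] +1/4 = 1/4
  [3] −1/72 = -1/72
S = 1/9
C² = P²·S² = 8/105 ; C = +0.276026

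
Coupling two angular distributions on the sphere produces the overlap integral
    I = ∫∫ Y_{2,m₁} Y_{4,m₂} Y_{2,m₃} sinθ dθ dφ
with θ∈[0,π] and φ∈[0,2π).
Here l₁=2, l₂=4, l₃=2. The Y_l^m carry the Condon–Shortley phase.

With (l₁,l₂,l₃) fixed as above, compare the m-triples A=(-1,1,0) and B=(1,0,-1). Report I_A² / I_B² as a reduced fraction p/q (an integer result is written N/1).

15/8

Shared (l₁,l₂,l₃)=(2,4,2): N and (l;000)² cancel in I_A²/I_B².
A: Δ = 4!·0!·4!/9! = 1/630; Racah Σ t=3..3: t=3:−1/24 = -1/24; ⇒ 3j(2 4 2; -1 1 0)² = 1/21, sgn -1
B: Δ = 4!·0!·4!/9! = 1/630; Racah Σ t=1..1: t=1:−1/36 = -1/36; ⇒ 3j(2 4 2; 1 0 -1)² = 8/315, sgn +1
I_A²/I_B² = (1/21)/(8/315) = 15/8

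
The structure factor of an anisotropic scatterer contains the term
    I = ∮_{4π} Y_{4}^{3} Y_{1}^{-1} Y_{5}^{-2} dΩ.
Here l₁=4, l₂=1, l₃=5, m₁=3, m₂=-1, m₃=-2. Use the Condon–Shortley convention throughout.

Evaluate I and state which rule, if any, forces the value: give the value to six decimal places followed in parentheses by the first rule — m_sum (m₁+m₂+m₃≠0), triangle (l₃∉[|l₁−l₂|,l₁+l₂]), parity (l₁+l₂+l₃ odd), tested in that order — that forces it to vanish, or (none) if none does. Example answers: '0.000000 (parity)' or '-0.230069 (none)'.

m-sum 0 ✓  L=10 even ✓  3≤5≤5 ✓
Π(2lᵢ+1) = 9×3×11 = 297
triangle coeff Δ(4,1,5) = 1/495
Σ_t [0,0]: t=0:+1/576 = 1/576
(3j)²=5/99 [(4 1 5; 0 0 0)], sign=-1
Σ_t [0,0]: t=0:+1/10080 = 1/10080
(3j)²=1/165 [(4 1 5; 3 -1 -2)], sign=-1
⇒ 4πI² = 1/11
I = (+1)√(1/11/(4π)) = 0.08505478
No selection rule forces the value: the integral is nonzero (none).

0.085055 (none)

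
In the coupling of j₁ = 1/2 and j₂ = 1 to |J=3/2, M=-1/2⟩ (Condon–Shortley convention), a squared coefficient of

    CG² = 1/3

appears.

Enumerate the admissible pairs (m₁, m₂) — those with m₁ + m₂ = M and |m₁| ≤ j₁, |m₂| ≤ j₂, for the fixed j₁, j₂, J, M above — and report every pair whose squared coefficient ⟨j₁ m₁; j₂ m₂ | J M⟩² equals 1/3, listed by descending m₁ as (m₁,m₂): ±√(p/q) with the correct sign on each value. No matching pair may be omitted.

(1/2,-1): +√(1/3)

Admissible pairs with m₁+m₂ = M = -1/2: (-1/2,0), (1/2,-1)
  (m₁,m₂)=(1/2,-1): CG² = 1/3, CG = +√(1/3)   ← matches the target
  (m₁,m₂)=(-1/2,0): CG² = 2/3, CG = +√(2/3)
Pairs with CG² = 1/3: (1/2,-1): +√(1/3)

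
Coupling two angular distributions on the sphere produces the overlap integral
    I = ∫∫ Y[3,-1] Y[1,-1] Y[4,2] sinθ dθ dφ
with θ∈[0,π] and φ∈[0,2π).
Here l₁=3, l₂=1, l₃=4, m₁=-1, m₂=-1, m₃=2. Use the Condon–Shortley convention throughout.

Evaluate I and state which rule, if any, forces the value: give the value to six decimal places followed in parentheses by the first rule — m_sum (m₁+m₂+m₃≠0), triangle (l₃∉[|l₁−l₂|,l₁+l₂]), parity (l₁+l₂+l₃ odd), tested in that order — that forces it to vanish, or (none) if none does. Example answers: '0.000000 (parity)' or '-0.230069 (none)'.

0.238414 (none)

Rules hold: Σm=0, L=8 even, 2≤4≤4.
N = 7·3·9 = 189
Δ = 0!·6!·2!/9! = 1/252
Racah Σ t=0..0: t=0:+1/36 = 1/36
⇒ 3j(3 1 4; 0 0 0)² = 4/63, sgn +1
Racah Σ t=0..0: t=0:+1/96 = 1/96
⇒ 3j(3 1 4; -1 -1 2)² = 5/84, sgn +1
4πI² = N·(3j₀)²·(3jₘ)² = 5/7
I = +1·√(0.714286/4π) = 0.23841361
No selection rule forces the value: the integral is nonzero (none).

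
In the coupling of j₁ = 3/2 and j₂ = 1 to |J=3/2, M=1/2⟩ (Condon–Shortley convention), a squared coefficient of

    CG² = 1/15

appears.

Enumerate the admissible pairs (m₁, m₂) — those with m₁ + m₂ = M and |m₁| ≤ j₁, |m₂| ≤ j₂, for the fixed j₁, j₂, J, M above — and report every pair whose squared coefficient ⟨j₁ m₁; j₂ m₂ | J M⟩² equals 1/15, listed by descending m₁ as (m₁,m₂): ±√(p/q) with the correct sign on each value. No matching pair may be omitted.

(1/2,0): +√(1/15)

Admissible pairs with m₁+m₂ = M = 1/2: (-1/2,1), (1/2,0), (3/2,-1)
  (m₁,m₂)=(3/2,-1): CG² = 2/5, CG = +√(2/5)
  (m₁,m₂)=(1/2,0): CG² = 1/15, CG = +√(1/15)   ← matches the target
  (m₁,m₂)=(-1/2,1): CG² = 8/15, CG = −√(8/15)
Pairs with CG² = 1/15: (1/2,0): +√(1/15)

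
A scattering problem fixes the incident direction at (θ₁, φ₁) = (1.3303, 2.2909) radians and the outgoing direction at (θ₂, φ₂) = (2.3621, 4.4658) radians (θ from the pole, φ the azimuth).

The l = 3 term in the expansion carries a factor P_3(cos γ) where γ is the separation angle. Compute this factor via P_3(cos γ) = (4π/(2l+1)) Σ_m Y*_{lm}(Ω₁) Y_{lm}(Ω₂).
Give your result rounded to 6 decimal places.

0.403315

Term-by-term m-sum for l=3 (normalisation 4π/7 = 1.795196):
  [-3]  conj(Y_{3,-3})(Ω₁) = (0.317711, 0.212502) ; Y_{3,-3}(Ω₂) = (0.097683, -0.107031) ; Δ = (0.053779, -0.013247)
  [-2]  conj(Y_{3,-2})(Ω₁) = (-0.029900, -0.227656) ; Y_{3,-2}(Ω₂) = (0.316361, 0.170037) ; Δ = (0.029251, -0.077106)
  [-1]  conj(Y_{3,-1})(Ω₁) = (0.148276, -0.169024) ; Y_{3,-1}(Ω₂) = (-0.084815, 0.336951) ; Δ = (0.044377, 0.064298)
  [+0]  conj(Y_{3,0})(Ω₁) = (-0.241442, -0.000000) ; Y_{3,0}(Ω₂) = (0.124877, 0.000000) ; Δ = (-0.030151, -0.000000)
  [+1]  conj(Y_{3,1})(Ω₁) = (-0.148276, -0.169024) ; Y_{3,1}(Ω₂) = (0.084815, 0.336951) ; Δ = (0.044377, -0.064298)
  [+2]  conj(Y_{3,2})(Ω₁) = (-0.029900, 0.227656) ; Y_{3,2}(Ω₂) = (0.316361, -0.170037) ; Δ = (0.029251, 0.077106)
  [+3]  conj(Y_{3,3})(Ω₁) = (-0.317711, 0.212502) ; Y_{3,3}(Ω₂) = (-0.097683, -0.107031) ; Δ = (0.053779, 0.013247)
Σ over m = (0.224663, 0.000000); ×(4π/7) → (0.403315, 0.000000). Real part: 0.403315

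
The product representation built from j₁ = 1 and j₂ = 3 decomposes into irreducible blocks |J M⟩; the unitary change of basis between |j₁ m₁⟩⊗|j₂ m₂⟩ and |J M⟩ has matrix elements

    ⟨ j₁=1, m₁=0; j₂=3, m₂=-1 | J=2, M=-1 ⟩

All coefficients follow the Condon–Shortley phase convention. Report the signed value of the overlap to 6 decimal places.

−√(8/21) = -0.617213

√[5·2!0!4!/7! · 1!1!2!4!1!3!] = √(96/7)
  +(−1)^1/∏(1,1,0,1,0,3)! = -1/6  (running -1/6)
⟨..|..⟩ = √(96/7)·(-1/6) = -0.617213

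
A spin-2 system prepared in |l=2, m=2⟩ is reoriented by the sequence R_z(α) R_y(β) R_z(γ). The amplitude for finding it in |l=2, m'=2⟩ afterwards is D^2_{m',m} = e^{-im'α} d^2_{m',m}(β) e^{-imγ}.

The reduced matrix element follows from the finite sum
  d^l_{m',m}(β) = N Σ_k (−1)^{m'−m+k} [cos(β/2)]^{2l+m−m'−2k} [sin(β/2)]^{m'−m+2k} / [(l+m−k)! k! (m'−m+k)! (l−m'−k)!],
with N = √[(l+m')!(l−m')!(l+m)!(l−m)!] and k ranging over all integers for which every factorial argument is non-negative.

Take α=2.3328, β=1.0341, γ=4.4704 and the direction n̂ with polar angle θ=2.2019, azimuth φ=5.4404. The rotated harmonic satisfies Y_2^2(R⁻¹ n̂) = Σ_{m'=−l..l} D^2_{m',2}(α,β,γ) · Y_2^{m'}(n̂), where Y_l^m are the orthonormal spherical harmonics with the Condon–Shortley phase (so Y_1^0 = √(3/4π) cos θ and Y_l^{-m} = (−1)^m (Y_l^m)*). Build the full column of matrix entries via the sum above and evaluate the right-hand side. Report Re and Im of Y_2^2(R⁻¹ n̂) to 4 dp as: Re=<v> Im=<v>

Need the full column D^2_{m',2} for m'=−2..2 at α=2.3328, β=1.0341, γ=4.4704.
cos(β/2)=0.869281, sin(β/2)=0.494318
d^2_{-2,2}: single k=4 term ⇒ +0.059707;  D = -0.025280+0.054091i
d^2_{-1,2}: single k=3 term ⇒ +0.209995;  D = +0.199015-0.067016i
d^2_{0,2}: single k=2 term ⇒ +0.452282;  D = -0.400337-0.210448i
d^2_{1,2}: single k=1 term ⇒ +0.649407;  D = +0.178235+0.624470i
d^2_{2,2}: single k=0 term ⇒ +0.571007;  D = +0.289041-0.492447i
Y_2^{m'}(θ=2.2019,φ=5.4404) and Σ D·Y over m':
  (-0.0253+0.0541i)·(-0.0288+0.2501i)  (+0.1990-0.0670i)·(-0.2449-0.2747i)  (-0.4003-0.2104i)·(+0.0140+0.0000i)  (+0.1782+0.6245i)·(+0.2449-0.2747i)  (+0.2890-0.4924i)·(-0.0288-0.2501i)
Y_2^2(R⁻¹ n̂) = -0.001864-0.003243i

Re=-0.0019 Im=-0.0032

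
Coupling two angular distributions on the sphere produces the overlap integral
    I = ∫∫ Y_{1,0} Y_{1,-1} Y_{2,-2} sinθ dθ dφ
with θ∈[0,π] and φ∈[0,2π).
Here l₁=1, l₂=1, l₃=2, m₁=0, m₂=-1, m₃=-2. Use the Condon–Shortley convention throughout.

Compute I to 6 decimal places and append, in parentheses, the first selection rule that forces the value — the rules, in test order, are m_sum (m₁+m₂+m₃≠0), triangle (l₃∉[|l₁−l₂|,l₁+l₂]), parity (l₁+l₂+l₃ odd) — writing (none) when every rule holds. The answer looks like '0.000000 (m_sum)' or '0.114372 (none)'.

0.000000 (m_sum)

0 − 1 − 2 = -3 ≠ 0: azimuthal integral kills it; I = 0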